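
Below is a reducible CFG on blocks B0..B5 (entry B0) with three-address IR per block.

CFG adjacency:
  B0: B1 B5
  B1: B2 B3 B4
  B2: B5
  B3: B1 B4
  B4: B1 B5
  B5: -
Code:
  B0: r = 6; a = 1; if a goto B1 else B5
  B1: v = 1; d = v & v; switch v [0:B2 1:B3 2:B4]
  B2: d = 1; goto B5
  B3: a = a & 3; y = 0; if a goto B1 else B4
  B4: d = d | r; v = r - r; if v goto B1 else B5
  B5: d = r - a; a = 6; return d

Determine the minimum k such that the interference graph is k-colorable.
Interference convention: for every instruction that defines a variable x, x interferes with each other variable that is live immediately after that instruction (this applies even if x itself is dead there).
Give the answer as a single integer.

Per-block:
  B0: def={a,r} ue=∅
  B1: def={d,v} ue=∅
  B2: def={d} ue=∅
  B3: def={a,y} ue={a}
  B4: def={d,v} ue={d,r}
  B5: def={a,d} ue={a,r}

Backward fixpoint:
  B0 li=∅ lo={a,r}
  B1 li={a,r} lo={a,d,r}
  B2 li={a,r} lo={a,r}
  B3 li={a,d,r} lo={a,d,r}
  B4 li={a,d,r} lo={a,r}
  B5 li={a,r} lo=∅

Interfere edges:
  a↔{d,r,v,y}
  d↔{a,r,v,y}
  r↔{a,d,v,y}
  v↔{a,d,r}
  y↔{a,d,r}

Colouring:
  clique {a,d,r,v} ⇒ need ≥ 4
  assign a→R0 d→R1 r→R2 v→R3 y→R3 — no edge inside a register ⇒ χ ≤ 4
  χ = 4

Answer: 4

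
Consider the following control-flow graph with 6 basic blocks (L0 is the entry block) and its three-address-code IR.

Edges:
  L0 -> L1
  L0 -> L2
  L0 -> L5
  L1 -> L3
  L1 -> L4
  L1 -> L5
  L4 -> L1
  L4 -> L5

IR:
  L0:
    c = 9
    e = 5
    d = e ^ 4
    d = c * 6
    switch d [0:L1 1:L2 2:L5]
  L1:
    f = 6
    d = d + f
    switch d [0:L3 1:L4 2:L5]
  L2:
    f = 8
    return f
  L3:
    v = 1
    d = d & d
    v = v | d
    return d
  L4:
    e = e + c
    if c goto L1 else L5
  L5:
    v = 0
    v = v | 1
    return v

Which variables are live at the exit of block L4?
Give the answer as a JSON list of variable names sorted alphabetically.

Answer: ["c", "d", "e"]

Analysis:
Per-block:
  L0: def={c,d,e} ue=∅
  L1: def={d,f} ue={d}
  L2: def={f} ue=∅
  L3: def={d,v} ue={d}
  L4: def={e} ue={c,e}
  L5: def={v} ue=∅

Backward fixpoint:
  live L0: ∅→{c,d,e}
  live L1: {c,d,e}→{c,d,e}
  live L2: ∅→∅
  live L3: {d}→∅
  live L4: {c,d,e}→{c,d,e}
  live L5: ∅→∅

live-out(L4) = ["c", "d", "e"]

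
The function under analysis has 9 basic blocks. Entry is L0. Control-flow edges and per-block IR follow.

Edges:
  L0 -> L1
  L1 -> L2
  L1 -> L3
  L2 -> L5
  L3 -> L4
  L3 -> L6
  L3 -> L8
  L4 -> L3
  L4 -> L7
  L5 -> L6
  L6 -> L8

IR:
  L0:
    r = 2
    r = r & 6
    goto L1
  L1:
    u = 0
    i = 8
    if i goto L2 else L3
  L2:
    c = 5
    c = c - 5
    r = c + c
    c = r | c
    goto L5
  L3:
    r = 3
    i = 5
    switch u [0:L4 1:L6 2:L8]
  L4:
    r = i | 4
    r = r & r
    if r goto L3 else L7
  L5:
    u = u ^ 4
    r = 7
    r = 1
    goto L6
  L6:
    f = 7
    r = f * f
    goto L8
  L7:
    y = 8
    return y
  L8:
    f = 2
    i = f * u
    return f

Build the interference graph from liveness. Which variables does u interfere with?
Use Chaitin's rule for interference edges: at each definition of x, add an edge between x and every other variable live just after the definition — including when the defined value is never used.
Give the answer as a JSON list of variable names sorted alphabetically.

Answer: ["c", "f", "i", "r"]

Derivation:
Per-block:
  L0: {r} / ∅
  L1: {i,u} / ∅
  L2: {c,r} / ∅
  L3: {i,r} / {u}
  L4: {r} / {i}
  L5: {r,u} / {u}
  L6: {f,r} / ∅
  L7: {y} / ∅
  L8: {f,i} / {u}

Liveness:
  L0 li=∅ lo=∅
  L1 li=∅ lo={u}
  L2 li={u} lo={u}
  L3 li={u} lo={i,u}
  L4 li={i,u} lo={u}
  L5 li={u} lo={u}
  L6 li={u} lo={u}
  L7 li=∅ lo=∅
  L8 li={u} lo=∅

Interference:
  c: {r,u}
  f: {i,u}
  i: {f,u}
  r: {c,u}
  u: {c,f,i,r}
  y: ∅

N(u) = ["c", "f", "i", "r"]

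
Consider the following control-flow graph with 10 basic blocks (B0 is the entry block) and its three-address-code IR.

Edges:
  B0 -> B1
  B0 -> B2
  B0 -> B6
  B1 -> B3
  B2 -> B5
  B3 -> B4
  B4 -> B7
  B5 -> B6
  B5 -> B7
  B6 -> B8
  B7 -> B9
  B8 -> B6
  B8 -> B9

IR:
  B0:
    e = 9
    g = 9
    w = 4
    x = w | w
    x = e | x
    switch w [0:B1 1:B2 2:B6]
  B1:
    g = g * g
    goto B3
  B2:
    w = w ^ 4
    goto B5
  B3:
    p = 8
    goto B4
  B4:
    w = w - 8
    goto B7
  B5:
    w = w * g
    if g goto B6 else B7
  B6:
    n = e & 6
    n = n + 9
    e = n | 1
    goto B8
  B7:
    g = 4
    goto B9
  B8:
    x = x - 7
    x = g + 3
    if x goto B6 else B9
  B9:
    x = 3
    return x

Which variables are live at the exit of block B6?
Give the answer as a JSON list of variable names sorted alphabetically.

Per-block:
  B0: {e,g,w,x} / ∅
  B1: {g} / {g}
  B2: {w} / {w}
  B3: {p} / ∅
  B4: {w} / {w}
  B5: {w} / {g,w}
  B6: {e,n} / {e}
  B7: {g} / ∅
  B8: {x} / {g,x}
  B9: {x} / ∅

Liveness:
  live B0: ∅→{e,g,w,x}
  live B1: {g,w}→{w}
  live B2: {e,g,w,x}→{e,g,w,x}
  live B3: {w}→{w}
  live B4: {w}→∅
  live B5: {e,g,w,x}→{e,g,x}
  live B6: {e,g,x}→{e,g,x}
  live B7: ∅→∅
  live B8: {e,g,x}→{e,g,x}
  live B9: ∅→∅

live-out(B6) = ["e", "g", "x"]

Answer: ["e", "g", "x"]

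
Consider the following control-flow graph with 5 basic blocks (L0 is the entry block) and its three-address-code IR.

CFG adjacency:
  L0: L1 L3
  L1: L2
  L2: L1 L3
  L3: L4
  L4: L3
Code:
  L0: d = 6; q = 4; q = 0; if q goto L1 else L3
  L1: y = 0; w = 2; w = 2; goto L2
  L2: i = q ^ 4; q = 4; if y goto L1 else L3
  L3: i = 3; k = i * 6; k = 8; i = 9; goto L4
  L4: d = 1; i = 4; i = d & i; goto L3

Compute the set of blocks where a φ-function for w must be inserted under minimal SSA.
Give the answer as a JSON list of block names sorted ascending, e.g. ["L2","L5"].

idom tree: L1←L0 L2←L1 L3←L0 L4←L3
Join-block Dom:
  L1: preds {L0,L2}: {L0} ∩ {L0,L1,L2} = {L0}; idom=L0
  L3: preds {L0,L2,L4}: {L0} ∩ {L0,L1,L2} ∩ {L0,L3,L4} = {L0}; idom=L0

Frontier:
  L1←L0: walk · to L0
  L1←L2: walk L2→L1 to L0
  L3←L0: walk · to L0
  L3←L2: walk L2→L1 to L0
  L3←L4: walk L4→L3 to L0
  L0: DF=∅
  L1: DF={L1,L3}
  L2: DF={L1,L3}
  L3: DF={L3}
  L4: DF={L3}

φ for w: defs {L1}
  DF⁺ = {L1,L3}

Answer: ["L1", "L3"]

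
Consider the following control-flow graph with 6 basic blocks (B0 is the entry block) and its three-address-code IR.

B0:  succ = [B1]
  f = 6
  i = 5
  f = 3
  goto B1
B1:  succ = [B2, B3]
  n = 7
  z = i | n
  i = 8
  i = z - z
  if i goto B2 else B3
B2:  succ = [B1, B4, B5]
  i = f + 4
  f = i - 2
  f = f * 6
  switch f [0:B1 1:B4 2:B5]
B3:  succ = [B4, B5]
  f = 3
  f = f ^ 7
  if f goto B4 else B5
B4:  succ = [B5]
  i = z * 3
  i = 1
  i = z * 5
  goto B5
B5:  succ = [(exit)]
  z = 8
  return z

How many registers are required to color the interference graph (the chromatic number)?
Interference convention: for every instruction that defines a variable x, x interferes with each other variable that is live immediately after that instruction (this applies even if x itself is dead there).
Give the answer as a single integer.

Answer: 3

Working:
Block summaries:
  B0: def={f,i} ue=∅
  B1: def={i,n,z} ue={i}
  B2: def={f,i} ue={f}
  B3: def={f} ue=∅
  B4: def={i} ue={z}
  B5: def={z} ue=∅

Backward fixpoint:
  live B0: ∅→{f,i}
  live B1: {f,i}→{f,z}
  live B2: {f,z}→{f,i,z}
  live B3: {z}→{z}
  live B4: {z}→∅
  live B5: ∅→∅

Interference:
  f↔{i,n,z}
  i↔{f,n,z}
  n↔{f,i}
  z↔{f,i}

Registers:
  {f,i,n} pairwise interfere (3-clique) ⇒ χ ≥ 3
  assign f→r0 i→r1 n→r2 z→r2 — no edge inside a register ⇒ χ ≤ 3
  χ = 3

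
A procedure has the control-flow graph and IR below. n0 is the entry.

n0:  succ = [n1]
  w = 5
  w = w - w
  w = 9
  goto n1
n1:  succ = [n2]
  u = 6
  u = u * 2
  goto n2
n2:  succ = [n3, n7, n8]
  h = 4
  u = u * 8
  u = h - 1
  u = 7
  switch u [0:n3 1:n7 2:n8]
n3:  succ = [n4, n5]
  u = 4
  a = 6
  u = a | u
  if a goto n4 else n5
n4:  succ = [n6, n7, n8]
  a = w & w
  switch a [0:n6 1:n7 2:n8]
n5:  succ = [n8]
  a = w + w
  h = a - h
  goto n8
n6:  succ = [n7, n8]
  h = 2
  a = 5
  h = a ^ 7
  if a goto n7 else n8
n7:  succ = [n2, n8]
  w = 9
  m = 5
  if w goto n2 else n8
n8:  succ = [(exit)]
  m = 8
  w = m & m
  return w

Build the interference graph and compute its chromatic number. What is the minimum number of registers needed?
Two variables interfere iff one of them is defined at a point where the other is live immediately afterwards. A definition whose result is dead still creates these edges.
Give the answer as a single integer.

Answer: 4

Working:
Block summaries:
  n0 def {w} use ∅
  n1 def {u} use ∅
  n2 def {h,u} use {u}
  n3 def {a,u} use ∅
  n4 def {a} use {w}
  n5 def {a,h} use {h,w}
  n6 def {a,h} use ∅
  n7 def {m,w} use ∅
  n8 def {m,w} use ∅

Live sets:
  live n0: ∅→{w}
  live n1: {w}→{u,w}
  live n2: {u,w}→{h,u,w}
  live n3: {h,w}→{h,u,w}
  live n4: {u,w}→{u}
  live n5: {h,w}→∅
  live n6: {u}→{u}
  live n7: {u}→{u,w}
  live n8: ∅→∅

Conflict graph:
  a: {h,u,w}
  h: {a,u,w}
  m: {u,w}
  u: {a,h,m,w}
  w: {a,h,m,u}

Registers:
  {a,h,u,w} pairwise interfere (4-clique) ⇒ χ ≥ 4
  assign a→R2 h→R3 m→R2 u→R0 w→R1 — no edge inside a register ⇒ χ ≤ 4
  χ = 4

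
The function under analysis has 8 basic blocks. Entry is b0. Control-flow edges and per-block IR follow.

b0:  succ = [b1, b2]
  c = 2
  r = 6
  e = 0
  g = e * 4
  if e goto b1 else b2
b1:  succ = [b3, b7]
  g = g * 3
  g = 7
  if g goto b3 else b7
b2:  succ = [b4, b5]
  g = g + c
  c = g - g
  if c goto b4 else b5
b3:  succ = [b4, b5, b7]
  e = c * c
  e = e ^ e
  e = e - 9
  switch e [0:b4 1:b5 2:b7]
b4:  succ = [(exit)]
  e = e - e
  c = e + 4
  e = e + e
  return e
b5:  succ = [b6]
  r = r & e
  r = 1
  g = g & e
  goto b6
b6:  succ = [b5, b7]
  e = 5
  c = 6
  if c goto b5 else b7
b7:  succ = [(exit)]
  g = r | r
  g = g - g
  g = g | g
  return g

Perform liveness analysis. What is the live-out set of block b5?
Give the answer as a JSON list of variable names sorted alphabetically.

Per-block:
  b0 def {c,e,g,r} use ∅
  b1 def {g} use {g}
  b2 def {c,g} use {c,g}
  b3 def {e} use {c}
  b4 def {c,e} use {e}
  b5 def {g,r} use {e,g,r}
  b6 def {c,e} use ∅
  b7 def {g} use {r}

Backward fixpoint:
  live b0: ∅→{c,e,g,r}
  live b1: {c,g,r}→{c,g,r}
  live b2: {c,e,g,r}→{e,g,r}
  live b3: {c,g,r}→{e,g,r}
  live b4: {e}→∅
  live b5: {e,g,r}→{g,r}
  live b6: {g,r}→{e,g,r}
  live b7: {r}→∅

live-out(b5) = ["g", "r"]

Answer: ["g", "r"]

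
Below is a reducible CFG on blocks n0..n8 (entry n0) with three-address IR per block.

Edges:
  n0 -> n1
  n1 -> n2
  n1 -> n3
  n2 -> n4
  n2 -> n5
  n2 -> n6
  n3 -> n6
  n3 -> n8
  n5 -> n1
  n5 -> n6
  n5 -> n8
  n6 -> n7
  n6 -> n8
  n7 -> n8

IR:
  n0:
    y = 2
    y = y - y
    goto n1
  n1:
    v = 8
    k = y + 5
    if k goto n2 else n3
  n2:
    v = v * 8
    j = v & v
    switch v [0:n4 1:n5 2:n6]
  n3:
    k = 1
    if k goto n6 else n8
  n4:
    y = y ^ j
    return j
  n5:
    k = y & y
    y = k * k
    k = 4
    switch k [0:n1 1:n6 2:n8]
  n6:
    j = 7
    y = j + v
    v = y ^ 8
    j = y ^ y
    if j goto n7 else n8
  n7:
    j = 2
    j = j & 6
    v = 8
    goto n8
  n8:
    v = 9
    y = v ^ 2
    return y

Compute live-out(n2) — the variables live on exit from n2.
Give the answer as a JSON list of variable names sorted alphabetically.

Block summaries:
  n0: {y} / ∅
  n1: {k,v} / {y}
  n2: {j,v} / {v}
  n3: {k} / ∅
  n4: {y} / {j,y}
  n5: {k,y} / {y}
  n6: {j,v,y} / {v}
  n7: {j,v} / ∅
  n8: {v,y} / ∅

Live sets:
  n0 li=∅ lo={y}
  n1 li={y} lo={v,y}
  n2 li={v,y} lo={j,v,y}
  n3 li={v} lo={v}
  n4 li={j,y} lo=∅
  n5 li={v,y} lo={v,y}
  n6 li={v} lo=∅
  n7 li=∅ lo=∅
  n8 li=∅ lo=∅

live-out(n2) = ["j", "v", "y"]

Answer: ["j", "v", "y"]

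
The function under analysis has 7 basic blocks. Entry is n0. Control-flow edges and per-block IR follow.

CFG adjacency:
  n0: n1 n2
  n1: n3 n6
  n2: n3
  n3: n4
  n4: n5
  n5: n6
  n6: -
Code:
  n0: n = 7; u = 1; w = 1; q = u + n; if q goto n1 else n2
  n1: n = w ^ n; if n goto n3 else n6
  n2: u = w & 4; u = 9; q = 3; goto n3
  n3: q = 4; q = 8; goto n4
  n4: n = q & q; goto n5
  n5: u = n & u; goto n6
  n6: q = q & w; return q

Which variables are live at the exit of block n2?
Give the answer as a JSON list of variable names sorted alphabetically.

Answer: ["u", "w"]

Analysis:
Per-block:
  n0 def {n,q,u,w} use ∅
  n1 def {n} use {n,w}
  n2 def {q,u} use {w}
  n3 def {q} use ∅
  n4 def {n} use {q}
  n5 def {u} use {n,u}
  n6 def {q} use {q,w}

Liveness:
  live n0: ∅→{n,q,u,w}
  live n1: {n,q,u,w}→{q,u,w}
  live n2: {w}→{u,w}
  live n3: {u,w}→{q,u,w}
  live n4: {q,u,w}→{n,q,u,w}
  live n5: {n,q,u,w}→{q,w}
  live n6: {q,w}→∅

live-out(n2) = ["u", "w"]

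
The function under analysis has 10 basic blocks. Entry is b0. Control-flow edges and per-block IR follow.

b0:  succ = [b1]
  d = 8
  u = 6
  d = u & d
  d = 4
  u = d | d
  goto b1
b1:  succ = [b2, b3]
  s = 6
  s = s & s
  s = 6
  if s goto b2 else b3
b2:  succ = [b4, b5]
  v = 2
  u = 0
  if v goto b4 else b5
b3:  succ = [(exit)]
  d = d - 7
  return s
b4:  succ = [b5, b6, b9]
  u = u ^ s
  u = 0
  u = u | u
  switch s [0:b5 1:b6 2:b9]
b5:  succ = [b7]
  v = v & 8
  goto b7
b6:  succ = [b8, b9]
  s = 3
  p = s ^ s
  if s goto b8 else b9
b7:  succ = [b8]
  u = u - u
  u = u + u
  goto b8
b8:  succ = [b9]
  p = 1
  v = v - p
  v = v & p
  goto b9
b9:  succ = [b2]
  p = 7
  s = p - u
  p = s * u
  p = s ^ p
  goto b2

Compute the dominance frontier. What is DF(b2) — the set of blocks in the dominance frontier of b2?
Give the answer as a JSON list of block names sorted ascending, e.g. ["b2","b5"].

Answer: ["b2"]

Working:
idom tree: b1←b0 b2←b1 b3←b1 b4←b2 b5←b2 b6←b4 b7←b5 b8←b2 b9←b2
Dom at joins:
  b2: preds {b1,b9}: {b0,b1} ∩ {b0,b1,b2,b9} = {b0,b1}; idom=b1
  b5: preds {b2,b4}: {b0,b1,b2} ∩ {b0,b1,b2,b4} = {b0,b1,b2}; idom=b2
  b8: preds {b6,b7}: {b0,b1,b2,b4,b6} ∩ {b0,b1,b2,b5,b7} = {b0,b1,b2}; idom=b2
  b9: preds {b4,b6,b8}: {b0,b1,b2,b4} ∩ {b0,b1,b2,b4,b6} ∩ {b0,b1,b2,b8} = {b0,b1,b2}; idom=b2

DF derivation:
  b2←b1: walk · to b1
  b2←b9: walk b9→b2 to b1
  b5←b2: walk · to b2
  b5←b4: walk b4 to b2
  b8←b6: walk b6→b4 to b2
  b8←b7: walk b7→b5 to b2
  b9←b4: walk b4 to b2
  b9←b6: walk b6→b4 to b2
  b9←b8: walk b8 to b2
  b0: DF=∅
  b1: DF=∅
  b2: DF={b2}
  b3: DF=∅
  b4: DF={b5,b8,b9}
  b5: DF={b8}
  b6: DF={b8,b9}
  b7: DF={b8}
  b8: DF={b9}
  b9: DF={b2}

DF(b2) = ["b2"]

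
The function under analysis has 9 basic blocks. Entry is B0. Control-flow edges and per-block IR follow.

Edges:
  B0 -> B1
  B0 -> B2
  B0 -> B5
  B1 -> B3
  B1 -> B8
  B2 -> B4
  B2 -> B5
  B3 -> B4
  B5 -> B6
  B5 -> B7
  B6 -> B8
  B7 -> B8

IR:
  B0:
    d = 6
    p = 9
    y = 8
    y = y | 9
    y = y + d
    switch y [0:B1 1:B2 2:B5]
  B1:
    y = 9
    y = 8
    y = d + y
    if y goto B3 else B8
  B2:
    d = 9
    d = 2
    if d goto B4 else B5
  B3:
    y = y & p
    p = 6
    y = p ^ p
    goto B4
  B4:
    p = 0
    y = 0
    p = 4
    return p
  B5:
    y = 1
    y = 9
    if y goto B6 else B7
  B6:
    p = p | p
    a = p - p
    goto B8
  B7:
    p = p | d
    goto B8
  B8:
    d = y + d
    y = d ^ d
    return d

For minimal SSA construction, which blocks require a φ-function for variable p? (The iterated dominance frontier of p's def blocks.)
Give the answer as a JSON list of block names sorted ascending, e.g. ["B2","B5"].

Answer: ["B4", "B8"]

Derivation:
idom tree: B1←B0 B2←B0 B3←B1 B4←B0 B5←B0 B6←B5 B7←B5 B8←B0
Dom∩ at merges:
  B4: preds {B2,B3}: {B0,B2} ∩ {B0,B1,B3} = {B0}; idom=B0
  B5: preds {B0,B2}: {B0} ∩ {B0,B2} = {B0}; idom=B0
  B8: preds {B1,B6,B7}: {B0,B1} ∩ {B0,B5,B6} ∩ {B0,B5,B7} = {B0}; idom=B0

DF derivation:
  join B4 pred B2: B2 stop@B0
  join B4 pred B3: B3→B1 stop@B0
  join B5 pred B0: · stop@B0
  join B5 pred B2: B2 stop@B0
  join B8 pred B1: B1 stop@B0
  join B8 pred B6: B6→B5 stop@B0
  join B8 pred B7: B7→B5 stop@B0
  B0: DF=∅
  B1: DF={B4,B8}
  B2: DF={B4,B5}
  B3: DF={B4}
  B4: DF=∅
  B5: DF={B8}
  B6: DF={B8}
  B7: DF={B8}
  B8: DF=∅

φ for p: defs {B0,B3,B4,B6,B7}
  DF⁺ = {B4,B8}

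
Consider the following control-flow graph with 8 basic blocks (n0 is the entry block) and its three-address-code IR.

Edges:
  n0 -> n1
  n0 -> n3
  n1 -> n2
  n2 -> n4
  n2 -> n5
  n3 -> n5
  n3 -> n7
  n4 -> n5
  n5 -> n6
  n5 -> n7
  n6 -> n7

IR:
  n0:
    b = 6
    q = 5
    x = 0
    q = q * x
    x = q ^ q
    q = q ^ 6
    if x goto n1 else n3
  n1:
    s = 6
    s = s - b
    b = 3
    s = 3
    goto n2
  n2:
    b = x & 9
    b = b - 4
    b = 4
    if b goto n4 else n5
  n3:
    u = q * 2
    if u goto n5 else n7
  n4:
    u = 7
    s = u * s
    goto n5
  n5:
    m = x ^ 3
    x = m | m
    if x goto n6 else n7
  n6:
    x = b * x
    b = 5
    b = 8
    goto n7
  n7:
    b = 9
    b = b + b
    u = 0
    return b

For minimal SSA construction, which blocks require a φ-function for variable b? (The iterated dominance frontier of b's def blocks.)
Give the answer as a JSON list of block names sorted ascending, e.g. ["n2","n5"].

Answer: ["n5", "n7"]

Working:
idom tree: n1←n0 n2←n1 n3←n0 n4←n2 n5←n0 n6←n5 n7←n0
Dom∩ at merges:
  n5: preds {n2,n3,n4}: {n0,n1,n2} ∩ {n0,n3} ∩ {n0,n1,n2,n4} = {n0}; idom=n0
  n7: preds {n3,n5,n6}: {n0,n3} ∩ {n0,n5} ∩ {n0,n5,n6} = {n0}; idom=n0

DF walk-up:
  n5←n2: walk n2→n1 to n0
  n5←n3: walk n3 to n0
  n5←n4: walk n4→n2→n1 to n0
  n7←n3: walk n3 to n0
  n7←n5: walk n5 to n0
  n7←n6: walk n6→n5 to n0
  n0 → ∅
  n1 → {n5}
  n2 → {n5}
  n3 → {n5,n7}
  n4 → {n5}
  n5 → {n7}
  n6 → {n7}
  n7 → ∅

φ for b: defs {n0,n1,n2,n6,n7}
  DF⁺ = {n5,n7}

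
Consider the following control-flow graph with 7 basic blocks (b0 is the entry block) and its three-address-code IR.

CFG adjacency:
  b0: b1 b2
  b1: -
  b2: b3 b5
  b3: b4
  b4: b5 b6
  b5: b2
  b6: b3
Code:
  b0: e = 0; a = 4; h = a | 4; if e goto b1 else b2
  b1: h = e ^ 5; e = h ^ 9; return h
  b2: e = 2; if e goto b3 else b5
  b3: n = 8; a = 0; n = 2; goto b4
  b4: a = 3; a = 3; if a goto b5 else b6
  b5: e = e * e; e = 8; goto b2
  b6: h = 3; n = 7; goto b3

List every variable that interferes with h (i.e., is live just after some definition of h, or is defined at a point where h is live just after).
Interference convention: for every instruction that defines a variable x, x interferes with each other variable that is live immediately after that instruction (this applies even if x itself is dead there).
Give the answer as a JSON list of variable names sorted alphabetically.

Answer: ["e"]

Derivation:
Per-block:
  b0: def={a,e,h} ue=∅
  b1: def={e,h} ue={e}
  b2: def={e} ue=∅
  b3: def={a,n} ue=∅
  b4: def={a} ue=∅
  b5: def={e} ue={e}
  b6: def={h,n} ue=∅

Live sets:
  live b0: ∅→{e}
  live b1: {e}→∅
  live b2: ∅→{e}
  live b3: {e}→{e}
  live b4: {e}→{e}
  live b5: {e}→∅
  live b6: {e}→{e}

Conflict graph:
  a — {e}
  e — {a,h,n}
  h — {e}
  n — {e}

N(h) = ["e"]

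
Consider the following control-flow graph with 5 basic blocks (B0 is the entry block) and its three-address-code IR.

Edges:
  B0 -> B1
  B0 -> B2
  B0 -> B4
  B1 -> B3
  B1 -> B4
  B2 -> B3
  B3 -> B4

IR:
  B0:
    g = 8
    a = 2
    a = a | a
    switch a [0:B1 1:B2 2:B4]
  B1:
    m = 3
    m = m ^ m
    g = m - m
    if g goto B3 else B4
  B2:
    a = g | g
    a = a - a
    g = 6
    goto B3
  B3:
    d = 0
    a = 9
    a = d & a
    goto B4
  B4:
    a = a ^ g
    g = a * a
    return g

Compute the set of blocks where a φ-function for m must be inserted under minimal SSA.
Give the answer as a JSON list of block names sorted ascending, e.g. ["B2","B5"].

idom tree: B1←B0 B2←B0 B3←B0 B4←B0
Join-block Dom:
  B3: preds {B1,B2}: {B0,B1} ∩ {B0,B2} = {B0}; idom=B0
  B4: preds {B0,B1,B3}: {B0} ∩ {B0,B1} ∩ {B0,B3} = {B0}; idom=B0

Frontier:
  B3←B1: walk B1 to B0
  B3←B2: walk B2 to B0
  B4←B0: walk · to B0
  B4←B1: walk B1 to B0
  B4←B3: walk B3 to B0
  DF(B0)=∅
  DF(B1)={B3,B4}
  DF(B2)={B3}
  DF(B3)={B4}
  DF(B4)=∅

φ for m: defs {B1}
  DF⁺ = {B3,B4}

Answer: ["B3", "B4"]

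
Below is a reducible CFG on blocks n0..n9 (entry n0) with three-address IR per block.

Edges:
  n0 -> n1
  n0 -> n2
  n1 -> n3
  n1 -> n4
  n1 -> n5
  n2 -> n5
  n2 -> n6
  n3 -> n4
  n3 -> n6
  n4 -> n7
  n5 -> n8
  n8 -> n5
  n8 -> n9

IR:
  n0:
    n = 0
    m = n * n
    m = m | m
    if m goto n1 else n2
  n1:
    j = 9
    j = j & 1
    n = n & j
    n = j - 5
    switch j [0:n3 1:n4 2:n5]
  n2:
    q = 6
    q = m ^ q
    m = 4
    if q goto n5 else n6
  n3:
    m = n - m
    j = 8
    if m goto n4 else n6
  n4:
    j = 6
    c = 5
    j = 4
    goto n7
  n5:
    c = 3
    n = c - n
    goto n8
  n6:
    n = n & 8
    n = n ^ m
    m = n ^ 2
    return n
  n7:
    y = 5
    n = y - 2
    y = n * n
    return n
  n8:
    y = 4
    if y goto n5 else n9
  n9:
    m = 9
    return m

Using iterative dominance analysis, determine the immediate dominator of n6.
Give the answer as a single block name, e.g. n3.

Answer: n0

Working:
idom tree: n1←n0 n2←n0 n3←n1 n4←n1 n5←n0 n6←n0 n7←n4 n8←n5 n9←n8
Join-block Dom:
  n4: preds {n1,n3}: {n0,n1} ∩ {n0,n1,n3} = {n0,n1}; idom=n1
  n5: preds {n1,n2,n8}: {n0,n1} ∩ {n0,n2} ∩ {n0,n5,n8} = {n0}; idom=n0
  n6: preds {n2,n3}: {n0,n2} ∩ {n0,n1,n3} = {n0}; idom=n0

idom(n6) = n0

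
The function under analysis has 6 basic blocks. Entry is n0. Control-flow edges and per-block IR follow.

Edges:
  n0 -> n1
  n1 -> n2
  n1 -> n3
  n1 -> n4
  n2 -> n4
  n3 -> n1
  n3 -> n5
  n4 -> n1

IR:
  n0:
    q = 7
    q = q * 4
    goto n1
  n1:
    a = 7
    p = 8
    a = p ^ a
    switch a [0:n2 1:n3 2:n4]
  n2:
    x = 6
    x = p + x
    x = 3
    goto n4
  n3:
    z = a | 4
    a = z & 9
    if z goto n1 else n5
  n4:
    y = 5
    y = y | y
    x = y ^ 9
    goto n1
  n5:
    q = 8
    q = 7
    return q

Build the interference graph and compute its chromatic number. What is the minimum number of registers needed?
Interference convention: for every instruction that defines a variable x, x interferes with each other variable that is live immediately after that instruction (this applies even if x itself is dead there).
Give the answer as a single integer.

Block summaries:
  n0 def {q} use ∅
  n1 def {a,p} use ∅
  n2 def {x} use {p}
  n3 def {a,z} use {a}
  n4 def {x,y} use ∅
  n5 def {q} use ∅

Live sets:
  n0 li=∅ lo=∅
  n1 li=∅ lo={a,p}
  n2 li={p} lo=∅
  n3 li={a} lo=∅
  n4 li=∅ lo=∅
  n5 li=∅ lo=∅

Interfere edges:
  a: {p,z}
  p: {a,x}
  q: ∅
  x: {p}
  y: ∅
  z: {a}

Colouring:
  clique {a,p} ⇒ need ≥ 2
  2-colouring: c0={a,q,x,y}  c1={p,z}
  χ = 2

Answer: 2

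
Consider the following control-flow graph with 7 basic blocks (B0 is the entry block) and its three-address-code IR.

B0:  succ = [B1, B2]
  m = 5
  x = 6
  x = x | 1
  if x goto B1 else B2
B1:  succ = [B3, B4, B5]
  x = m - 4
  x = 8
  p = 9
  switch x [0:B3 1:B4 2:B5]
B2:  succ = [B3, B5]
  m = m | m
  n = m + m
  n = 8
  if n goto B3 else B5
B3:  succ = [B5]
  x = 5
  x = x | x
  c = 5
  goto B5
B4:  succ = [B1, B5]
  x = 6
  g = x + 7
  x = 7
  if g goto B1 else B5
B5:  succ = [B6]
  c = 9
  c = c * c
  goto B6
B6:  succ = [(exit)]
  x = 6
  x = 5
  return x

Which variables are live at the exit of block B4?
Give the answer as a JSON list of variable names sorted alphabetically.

Block summaries:
  B0: def={m,x} ue=∅
  B1: def={p,x} ue={m}
  B2: def={m,n} ue={m}
  B3: def={c,x} ue=∅
  B4: def={g,x} ue=∅
  B5: def={c} ue=∅
  B6: def={x} ue=∅

Backward fixpoint:
  B0 li=∅ lo={m}
  B1 li={m} lo={m}
  B2 li={m} lo=∅
  B3 li=∅ lo=∅
  B4 li={m} lo={m}
  B5 li=∅ lo=∅
  B6 li=∅ lo=∅

live-out(B4) = ["m"]

Answer: ["m"]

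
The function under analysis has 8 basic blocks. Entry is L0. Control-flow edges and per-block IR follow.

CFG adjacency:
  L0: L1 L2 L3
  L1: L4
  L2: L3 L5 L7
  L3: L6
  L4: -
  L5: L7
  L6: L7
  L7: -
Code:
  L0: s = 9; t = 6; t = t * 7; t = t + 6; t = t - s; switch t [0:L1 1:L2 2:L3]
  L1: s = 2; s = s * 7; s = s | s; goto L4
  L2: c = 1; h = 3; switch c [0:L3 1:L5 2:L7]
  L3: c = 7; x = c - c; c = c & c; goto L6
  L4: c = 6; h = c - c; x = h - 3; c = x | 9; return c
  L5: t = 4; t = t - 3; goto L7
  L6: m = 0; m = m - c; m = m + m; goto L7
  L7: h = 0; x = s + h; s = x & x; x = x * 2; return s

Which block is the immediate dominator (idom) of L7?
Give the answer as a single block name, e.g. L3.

idom tree: L1←L0 L2←L0 L3←L0 L4←L1 L5←L2 L6←L3 L7←L0
Dom at joins:
  L3: preds {L0,L2}: {L0} ∩ {L0,L2} = {L0}; idom=L0
  L7: preds {L2,L5,L6}: {L0,L2} ∩ {L0,L2,L5} ∩ {L0,L3,L6} = {L0}; idom=L0

idom(L7) = L0

Answer: L0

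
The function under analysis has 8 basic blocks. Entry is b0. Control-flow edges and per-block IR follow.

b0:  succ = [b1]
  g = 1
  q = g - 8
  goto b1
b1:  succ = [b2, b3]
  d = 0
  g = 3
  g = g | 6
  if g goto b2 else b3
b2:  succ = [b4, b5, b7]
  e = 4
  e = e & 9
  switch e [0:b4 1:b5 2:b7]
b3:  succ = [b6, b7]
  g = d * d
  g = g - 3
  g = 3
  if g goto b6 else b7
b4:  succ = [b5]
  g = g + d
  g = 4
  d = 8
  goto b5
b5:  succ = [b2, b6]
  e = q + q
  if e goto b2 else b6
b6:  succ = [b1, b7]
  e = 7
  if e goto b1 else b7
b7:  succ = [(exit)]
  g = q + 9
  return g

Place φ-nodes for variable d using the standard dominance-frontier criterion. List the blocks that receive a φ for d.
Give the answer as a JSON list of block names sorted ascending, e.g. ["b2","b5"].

Answer: ["b1", "b2", "b5", "b6", "b7"]

Derivation:
idom tree: b1←b0 b2←b1 b3←b1 b4←b2 b5←b2 b6←b1 b7←b1
Dom at joins:
  b1: preds {b0,b6}: {b0} ∩ {b0,b1,b6} = {b0}; idom=b0
  b2: preds {b1,b5}: {b0,b1} ∩ {b0,b1,b2,b5} = {b0,b1}; idom=b1
  b5: preds {b2,b4}: {b0,b1,b2} ∩ {b0,b1,b2,b4} = {b0,b1,b2}; idom=b2
  b6: preds {b3,b5}: {b0,b1,b3} ∩ {b0,b1,b2,b5} = {b0,b1}; idom=b1
  b7: preds {b2,b3,b6}: {b0,b1,b2} ∩ {b0,b1,b3} ∩ {b0,b1,b6} = {b0,b1}; idom=b1

Frontier:
  join b1 pred b0: · stop@b0
  join b1 pred b6: b6→b1 stop@b0
  join b2 pred b1: · stop@b1
  join b2 pred b5: b5→b2 stop@b1
  join b5 pred b2: · stop@b2
  join b5 pred b4: b4 stop@b2
  join b6 pred b3: b3 stop@b1
  join b6 pred b5: b5→b2 stop@b1
  join b7 pred b2: b2 stop@b1
  join b7 pred b3: b3 stop@b1
  join b7 pred b6: b6 stop@b1
  DF(b0)=∅
  DF(b1)={b1}
  DF(b2)={b2,b6,b7}
  DF(b3)={b6,b7}
  DF(b4)={b5}
  DF(b5)={b2,b6}
  DF(b6)={b1,b7}
  DF(b7)=∅

φ for d: defs {b1,b4}
  DF⁺ = {b1,b2,b5,b6,b7}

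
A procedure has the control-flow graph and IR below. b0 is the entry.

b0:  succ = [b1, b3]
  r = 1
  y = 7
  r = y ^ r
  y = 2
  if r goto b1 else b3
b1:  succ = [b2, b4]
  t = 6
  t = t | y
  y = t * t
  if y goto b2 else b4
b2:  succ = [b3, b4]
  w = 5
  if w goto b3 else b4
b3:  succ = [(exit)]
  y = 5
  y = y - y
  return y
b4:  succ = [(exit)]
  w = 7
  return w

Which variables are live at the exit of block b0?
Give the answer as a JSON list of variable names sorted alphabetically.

Answer: ["y"]

Analysis:
Per-block:
  b0: {r,y} / ∅
  b1: {t,y} / {y}
  b2: {w} / ∅
  b3: {y} / ∅
  b4: {w} / ∅

Live sets:
  b0 li=∅ lo={y}
  b1 li={y} lo=∅
  b2 li=∅ lo=∅
  b3 li=∅ lo=∅
  b4 li=∅ lo=∅

live-out(b0) = ["y"]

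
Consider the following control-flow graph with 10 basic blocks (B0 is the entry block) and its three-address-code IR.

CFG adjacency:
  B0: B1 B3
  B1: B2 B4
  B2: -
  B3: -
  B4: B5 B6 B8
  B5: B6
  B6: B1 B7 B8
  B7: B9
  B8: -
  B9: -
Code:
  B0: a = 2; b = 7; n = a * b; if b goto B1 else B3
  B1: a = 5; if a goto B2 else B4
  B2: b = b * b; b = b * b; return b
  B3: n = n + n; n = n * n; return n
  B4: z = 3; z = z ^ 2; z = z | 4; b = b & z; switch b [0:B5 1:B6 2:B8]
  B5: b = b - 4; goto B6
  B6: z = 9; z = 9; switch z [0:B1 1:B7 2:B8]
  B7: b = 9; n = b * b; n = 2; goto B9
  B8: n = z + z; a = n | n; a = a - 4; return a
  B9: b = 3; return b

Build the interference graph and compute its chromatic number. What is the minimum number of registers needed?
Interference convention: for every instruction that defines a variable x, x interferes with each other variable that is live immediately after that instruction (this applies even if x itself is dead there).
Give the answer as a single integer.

Block summaries:
  B0: {a,b,n} / ∅
  B1: {a} / ∅
  B2: {b} / {b}
  B3: {n} / {n}
  B4: {b,z} / {b}
  B5: {b} / {b}
  B6: {z} / ∅
  B7: {b,n} / ∅
  B8: {a,n} / {z}
  B9: {b} / ∅

Live sets:
  live B0: ∅→{b,n}
  live B1: {b}→{b}
  live B2: {b}→∅
  live B3: {n}→∅
  live B4: {b}→{b,z}
  live B5: {b}→{b}
  live B6: {b}→{b,z}
  live B7: ∅→∅
  live B8: {z}→∅
  live B9: ∅→∅

Conflict graph:
  a↔{b}
  b↔{a,n,z}
  n↔{b}
  z↔{b}

Colouring:
  {a,b} pairwise interfere (2-clique) ⇒ χ ≥ 2
  assign a→c1 b→c0 n→c1 z→c1 — no edge inside a register ⇒ χ ≤ 2
  χ = 2

Answer: 2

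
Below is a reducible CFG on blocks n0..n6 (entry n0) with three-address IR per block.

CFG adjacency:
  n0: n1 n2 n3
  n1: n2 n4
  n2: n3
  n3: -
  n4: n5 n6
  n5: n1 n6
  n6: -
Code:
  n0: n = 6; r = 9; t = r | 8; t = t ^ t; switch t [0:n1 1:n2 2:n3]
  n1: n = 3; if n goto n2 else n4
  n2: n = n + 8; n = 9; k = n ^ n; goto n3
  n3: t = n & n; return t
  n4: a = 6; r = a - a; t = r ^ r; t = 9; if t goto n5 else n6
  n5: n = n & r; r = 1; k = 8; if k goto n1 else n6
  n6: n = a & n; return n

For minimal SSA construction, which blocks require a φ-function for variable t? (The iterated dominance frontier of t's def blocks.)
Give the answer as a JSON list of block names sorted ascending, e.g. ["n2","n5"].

idom tree: n1←n0 n2←n0 n3←n0 n4←n1 n5←n4 n6←n4
Join-block Dom:
  n1: preds {n0,n5}: {n0} ∩ {n0,n1,n4,n5} = {n0}; idom=n0
  n2: preds {n0,n1}: {n0} ∩ {n0,n1} = {n0}; idom=n0
  n3: preds {n0,n2}: {n0} ∩ {n0,n2} = {n0}; idom=n0
  n6: preds {n4,n5}: {n0,n1,n4} ∩ {n0,n1,n4,n5} = {n0,n1,n4}; idom=n4

DF derivation:
  n1←n0: walk · to n0
  n1←n5: walk n5→n4→n1 to n0
  n2←n0: walk · to n0
  n2←n1: walk n1 to n0
  n3←n0: walk · to n0
  n3←n2: walk n2 to n0
  n6←n4: walk · to n4
  n6←n5: walk n5 to n4
  n0: DF=∅
  n1: DF={n1,n2}
  n2: DF={n3}
  n3: DF=∅
  n4: DF={n1}
  n5: DF={n1,n6}
  n6: DF=∅

φ for t: defs {n0,n3,n4}
  DF⁺ = {n1,n2,n3}

Answer: ["n1", "n2", "n3"]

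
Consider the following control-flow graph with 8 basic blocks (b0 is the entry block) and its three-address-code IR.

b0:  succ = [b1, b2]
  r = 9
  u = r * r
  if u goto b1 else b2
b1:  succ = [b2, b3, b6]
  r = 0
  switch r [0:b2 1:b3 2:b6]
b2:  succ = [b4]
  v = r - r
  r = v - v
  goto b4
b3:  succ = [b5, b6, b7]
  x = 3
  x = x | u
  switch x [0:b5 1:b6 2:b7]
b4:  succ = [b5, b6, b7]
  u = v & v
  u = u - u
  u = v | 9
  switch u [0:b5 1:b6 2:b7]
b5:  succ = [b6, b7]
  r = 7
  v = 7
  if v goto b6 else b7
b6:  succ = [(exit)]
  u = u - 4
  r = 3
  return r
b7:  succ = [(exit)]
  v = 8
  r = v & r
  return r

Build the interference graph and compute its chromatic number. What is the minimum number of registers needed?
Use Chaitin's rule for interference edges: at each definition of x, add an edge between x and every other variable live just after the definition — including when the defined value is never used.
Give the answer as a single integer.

Answer: 3

Derivation:
Block summaries:
  b0: def={r,u} ue=∅
  b1: def={r} ue=∅
  b2: def={r,v} ue={r}
  b3: def={x} ue={u}
  b4: def={u} ue={v}
  b5: def={r,v} ue=∅
  b6: def={r,u} ue={u}
  b7: def={r,v} ue={r}

Backward fixpoint:
  b0: in=∅ out={r,u}
  b1: in={u} out={r,u}
  b2: in={r} out={r,v}
  b3: in={r,u} out={r,u}
  b4: in={r,v} out={r,u}
  b5: in={u} out={r,u}
  b6: in={u} out=∅
  b7: in={r} out=∅

Interfere edges:
  r: {u,v,x}
  u: {r,v,x}
  v: {r,u}
  x: {r,u}

Registers:
  clique {r,u,v} ⇒ need ≥ 3
  3-colouring: r0={r}  r1={u}  r2={v,x}
  χ = 3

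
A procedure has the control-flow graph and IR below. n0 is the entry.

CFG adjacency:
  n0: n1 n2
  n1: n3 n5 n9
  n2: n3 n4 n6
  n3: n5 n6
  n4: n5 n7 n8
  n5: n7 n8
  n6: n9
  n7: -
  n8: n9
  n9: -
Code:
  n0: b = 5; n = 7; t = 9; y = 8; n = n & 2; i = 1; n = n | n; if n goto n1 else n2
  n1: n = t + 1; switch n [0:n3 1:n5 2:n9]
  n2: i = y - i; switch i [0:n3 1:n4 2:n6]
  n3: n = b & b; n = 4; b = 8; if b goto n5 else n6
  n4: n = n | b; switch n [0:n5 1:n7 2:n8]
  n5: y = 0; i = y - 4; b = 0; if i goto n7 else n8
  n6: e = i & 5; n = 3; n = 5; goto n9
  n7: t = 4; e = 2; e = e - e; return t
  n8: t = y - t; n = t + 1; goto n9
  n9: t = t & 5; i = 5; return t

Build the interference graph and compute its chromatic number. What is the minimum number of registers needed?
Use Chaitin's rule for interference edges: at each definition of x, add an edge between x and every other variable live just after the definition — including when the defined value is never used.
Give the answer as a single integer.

Per-block:
  n0: def={b,i,n,t,y} ue=∅
  n1: def={n} ue={t}
  n2: def={i} ue={i,y}
  n3: def={b,n} ue={b}
  n4: def={n} ue={b,n}
  n5: def={b,i,y} ue=∅
  n6: def={e,n} ue={i}
  n7: def={e,t} ue=∅
  n8: def={n,t} ue={t,y}
  n9: def={i,t} ue={t}

Live sets:
  live n0: ∅→{b,i,n,t,y}
  live n1: {b,i,t}→{b,i,t}
  live n2: {b,i,n,t,y}→{b,i,n,t,y}
  live n3: {b,i,t}→{i,t}
  live n4: {b,n,t,y}→{t,y}
  live n5: {t}→{t,y}
  live n6: {i,t}→{t}
  live n7: ∅→∅
  live n8: {t,y}→{t}
  live n9: {t}→∅

Interference:
  b — {i,n,t,y}
  e — {t}
  i — {b,n,t,y}
  n — {b,i,t,y}
  t — {b,e,i,n,y}
  y — {b,i,n,t}

Registers:
  lower bound: {b,i,n,t,y} mutually conflict ⇒ χ ≥ 5
  assign b→R1 e→R1 i→R2 n→R3 t→R0 y→R4 — no edge inside a register ⇒ χ ≤ 5
  χ = 5

Answer: 5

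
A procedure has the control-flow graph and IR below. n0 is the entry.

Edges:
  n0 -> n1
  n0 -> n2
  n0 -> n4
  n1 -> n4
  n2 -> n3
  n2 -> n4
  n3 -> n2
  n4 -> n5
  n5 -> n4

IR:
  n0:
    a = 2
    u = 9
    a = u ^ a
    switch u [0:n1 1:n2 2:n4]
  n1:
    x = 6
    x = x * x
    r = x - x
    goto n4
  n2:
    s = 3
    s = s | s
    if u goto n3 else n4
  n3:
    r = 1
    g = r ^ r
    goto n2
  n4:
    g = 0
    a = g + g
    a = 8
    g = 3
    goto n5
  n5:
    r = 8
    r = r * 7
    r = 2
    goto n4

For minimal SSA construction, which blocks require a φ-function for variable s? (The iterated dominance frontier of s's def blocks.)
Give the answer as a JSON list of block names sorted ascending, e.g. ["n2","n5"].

idom tree: n1←n0 n2←n0 n3←n2 n4←n0 n5←n4
Dom∩ at merges:
  n2: preds {n0,n3}: {n0} ∩ {n0,n2,n3} = {n0}; idom=n0
  n4: preds {n0,n1,n2,n5}: {n0} ∩ {n0,n1} ∩ {n0,n2} ∩ {n0,n4,n5} = {n0}; idom=n0

Frontier:
  join n2 pred n0: · stop@n0
  join n2 pred n3: n3→n2 stop@n0
  join n4 pred n0: · stop@n0
  join n4 pred n1: n1 stop@n0
  join n4 pred n2: n2 stop@n0
  join n4 pred n5: n5→n4 stop@n0
  n0: DF=∅
  n1: DF={n4}
  n2: DF={n2,n4}
  n3: DF={n2}
  n4: DF={n4}
  n5: DF={n4}

φ for s: defs {n2}
  DF⁺ = {n2,n4}

Answer: ["n2", "n4"]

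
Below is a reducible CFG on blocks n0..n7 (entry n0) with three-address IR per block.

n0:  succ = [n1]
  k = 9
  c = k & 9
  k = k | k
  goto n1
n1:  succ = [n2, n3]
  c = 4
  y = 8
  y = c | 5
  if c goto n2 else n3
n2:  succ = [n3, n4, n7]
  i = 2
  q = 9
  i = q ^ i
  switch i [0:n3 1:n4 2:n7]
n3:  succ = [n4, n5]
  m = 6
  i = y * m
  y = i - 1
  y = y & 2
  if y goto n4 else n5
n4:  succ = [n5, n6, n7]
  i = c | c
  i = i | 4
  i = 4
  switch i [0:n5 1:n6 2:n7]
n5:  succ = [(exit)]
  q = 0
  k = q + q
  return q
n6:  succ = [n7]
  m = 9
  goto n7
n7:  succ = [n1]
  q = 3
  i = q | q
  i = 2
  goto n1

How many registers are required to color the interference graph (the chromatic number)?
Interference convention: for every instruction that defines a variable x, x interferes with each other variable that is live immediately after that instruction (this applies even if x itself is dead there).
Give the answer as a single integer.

Answer: 4

Analysis:
Block summaries:
  n0 def {c,k} use ∅
  n1 def {c,y} use ∅
  n2 def {i,q} use ∅
  n3 def {i,m,y} use {y}
  n4 def {i} use {c}
  n5 def {k,q} use ∅
  n6 def {m} use ∅
  n7 def {i,q} use ∅

Liveness:
  live n0: ∅→∅
  live n1: ∅→{c,y}
  live n2: {c,y}→{c,y}
  live n3: {c,y}→{c}
  live n4: {c}→∅
  live n5: ∅→∅
  live n6: ∅→∅
  live n7: ∅→∅

Interference:
  c: {i,k,m,q,y}
  i: {c,q,y}
  k: {c,q}
  m: {c,y}
  q: {c,i,k,y}
  y: {c,i,m,q}

Registers:
  lower bound: {c,i,q,y} mutually conflict ⇒ χ ≥ 4
  4-colouring: c0={c}  c1={m,q}  c2={k,y}  c3={i}
  χ = 4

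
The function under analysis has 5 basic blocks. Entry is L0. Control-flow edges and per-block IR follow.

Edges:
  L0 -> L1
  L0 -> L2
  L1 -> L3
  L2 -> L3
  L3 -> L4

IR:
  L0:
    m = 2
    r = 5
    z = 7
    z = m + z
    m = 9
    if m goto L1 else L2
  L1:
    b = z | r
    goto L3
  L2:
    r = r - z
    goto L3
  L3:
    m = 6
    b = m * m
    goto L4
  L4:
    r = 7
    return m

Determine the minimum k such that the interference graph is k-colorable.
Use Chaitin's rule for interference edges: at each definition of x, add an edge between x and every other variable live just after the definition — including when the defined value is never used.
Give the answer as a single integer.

Answer: 3

Working:
def/use:
  L0 def {m,r,z} use ∅
  L1 def {b} use {r,z}
  L2 def {r} use {r,z}
  L3 def {b,m} use ∅
  L4 def {r} use {m}

Live sets:
  live L0: ∅→{r,z}
  live L1: {r,z}→∅
  live L2: {r,z}→∅
  live L3: ∅→{m}
  live L4: {m}→∅

Conflict graph:
  b↔{m}
  m↔{b,r,z}
  r↔{m,z}
  z↔{m,r}

Colouring:
  clique {m,r,z} ⇒ need ≥ 3
  assign b→c1 m→c0 r→c1 z→c2 — no edge inside a register ⇒ χ ≤ 3
  χ = 3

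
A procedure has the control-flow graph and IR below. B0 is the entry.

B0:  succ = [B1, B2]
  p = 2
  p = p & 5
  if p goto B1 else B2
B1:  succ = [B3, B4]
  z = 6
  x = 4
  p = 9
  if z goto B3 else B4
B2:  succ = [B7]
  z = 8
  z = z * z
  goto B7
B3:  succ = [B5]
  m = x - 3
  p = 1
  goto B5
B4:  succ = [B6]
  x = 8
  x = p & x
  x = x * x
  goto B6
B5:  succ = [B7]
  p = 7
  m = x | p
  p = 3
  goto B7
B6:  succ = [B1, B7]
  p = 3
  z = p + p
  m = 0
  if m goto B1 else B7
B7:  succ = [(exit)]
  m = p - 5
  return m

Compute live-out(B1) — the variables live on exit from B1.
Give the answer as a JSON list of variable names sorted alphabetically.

Block summaries:
  B0: def={p} ue=∅
  B1: def={p,x,z} ue=∅
  B2: def={z} ue=∅
  B3: def={m,p} ue={x}
  B4: def={x} ue={p}
  B5: def={m,p} ue={x}
  B6: def={m,p,z} ue=∅
  B7: def={m} ue={p}

Liveness:
  B0 li=∅ lo={p}
  B1 li=∅ lo={p,x}
  B2 li={p} lo={p}
  B3 li={x} lo={x}
  B4 li={p} lo=∅
  B5 li={x} lo={p}
  B6 li=∅ lo={p}
  B7 li={p} lo=∅

live-out(B1) = ["p", "x"]

Answer: ["p", "x"]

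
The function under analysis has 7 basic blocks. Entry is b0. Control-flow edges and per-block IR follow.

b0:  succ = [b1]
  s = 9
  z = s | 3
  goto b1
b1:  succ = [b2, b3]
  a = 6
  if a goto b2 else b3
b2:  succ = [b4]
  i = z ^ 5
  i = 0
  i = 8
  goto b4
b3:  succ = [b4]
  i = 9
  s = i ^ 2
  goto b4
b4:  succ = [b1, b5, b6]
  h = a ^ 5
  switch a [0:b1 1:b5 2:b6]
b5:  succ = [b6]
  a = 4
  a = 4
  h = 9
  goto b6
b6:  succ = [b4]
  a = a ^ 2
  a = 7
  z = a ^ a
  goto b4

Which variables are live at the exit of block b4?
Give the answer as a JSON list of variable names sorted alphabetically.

Block summaries:
  b0: {s,z} / ∅
  b1: {a} / ∅
  b2: {i} / {z}
  b3: {i,s} / ∅
  b4: {h} / {a}
  b5: {a,h} / ∅
  b6: {a,z} / {a}

Live sets:
  b0 li=∅ lo={z}
  b1 li={z} lo={a,z}
  b2 li={a,z} lo={a,z}
  b3 li={a,z} lo={a,z}
  b4 li={a,z} lo={a,z}
  b5 li=∅ lo={a}
  b6 li={a} lo={a,z}

live-out(b4) = ["a", "z"]

Answer: ["a", "z"]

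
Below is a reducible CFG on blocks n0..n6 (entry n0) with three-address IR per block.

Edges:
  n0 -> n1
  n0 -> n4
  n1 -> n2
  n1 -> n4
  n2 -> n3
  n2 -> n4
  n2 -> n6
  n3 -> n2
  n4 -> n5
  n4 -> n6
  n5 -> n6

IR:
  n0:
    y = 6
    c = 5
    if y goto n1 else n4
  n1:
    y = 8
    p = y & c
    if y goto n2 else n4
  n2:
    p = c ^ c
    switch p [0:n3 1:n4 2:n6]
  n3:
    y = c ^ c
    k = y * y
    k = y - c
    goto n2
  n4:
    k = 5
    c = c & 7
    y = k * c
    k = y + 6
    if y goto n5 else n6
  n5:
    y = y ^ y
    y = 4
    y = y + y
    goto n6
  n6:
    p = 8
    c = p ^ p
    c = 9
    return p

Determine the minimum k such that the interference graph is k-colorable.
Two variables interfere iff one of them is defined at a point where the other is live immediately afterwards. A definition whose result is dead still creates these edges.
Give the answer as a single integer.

Answer: 3

Derivation:
Per-block:
  n0 def {c,y} use ∅
  n1 def {p,y} use {c}
  n2 def {p} use {c}
  n3 def {k,y} use {c}
  n4 def {c,k,y} use {c}
  n5 def {y} use {y}
  n6 def {c,p} use ∅

Liveness:
  n0: in=∅ out={c}
  n1: in={c} out={c}
  n2: in={c} out={c}
  n3: in={c} out={c}
  n4: in={c} out={y}
  n5: in={y} out=∅
  n6: in=∅ out=∅

Interfere edges:
  c — {k,p,y}
  k — {c,y}
  p — {c,y}
  y — {c,k,p}

Chromatic number:
  clique {c,k,y} ⇒ need ≥ 3
  assign c→c0 k→c2 p→c2 y→c1 — no edge inside a register ⇒ χ ≤ 3
  χ = 3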